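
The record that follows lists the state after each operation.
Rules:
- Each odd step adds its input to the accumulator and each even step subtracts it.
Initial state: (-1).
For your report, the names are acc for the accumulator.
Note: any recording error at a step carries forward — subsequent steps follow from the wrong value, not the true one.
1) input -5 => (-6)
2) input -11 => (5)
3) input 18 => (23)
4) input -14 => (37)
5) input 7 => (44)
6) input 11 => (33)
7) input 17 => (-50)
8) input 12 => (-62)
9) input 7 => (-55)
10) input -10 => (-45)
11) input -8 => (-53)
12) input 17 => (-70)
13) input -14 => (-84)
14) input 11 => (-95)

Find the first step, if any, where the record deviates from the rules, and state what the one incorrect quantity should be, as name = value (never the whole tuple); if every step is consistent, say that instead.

step 7, acc = 50

1. acc = -1 + -5 = -6 (confirmed correct)
2. acc = -6 - -11 = 5 (in agreement)
3. acc = 5 + 18 = 23 (in agreement)
4. acc = 23 - -14 = 37 (confirmed correct)
5. acc = 37 + 7 = 44 (consistent with the record)
6. acc = 44 - 11 = 33 (agrees with the record)
7. acc = 33 + 17 = 50 (the record has a different value)
Step 7 is the first one off; corrected, acc = 50.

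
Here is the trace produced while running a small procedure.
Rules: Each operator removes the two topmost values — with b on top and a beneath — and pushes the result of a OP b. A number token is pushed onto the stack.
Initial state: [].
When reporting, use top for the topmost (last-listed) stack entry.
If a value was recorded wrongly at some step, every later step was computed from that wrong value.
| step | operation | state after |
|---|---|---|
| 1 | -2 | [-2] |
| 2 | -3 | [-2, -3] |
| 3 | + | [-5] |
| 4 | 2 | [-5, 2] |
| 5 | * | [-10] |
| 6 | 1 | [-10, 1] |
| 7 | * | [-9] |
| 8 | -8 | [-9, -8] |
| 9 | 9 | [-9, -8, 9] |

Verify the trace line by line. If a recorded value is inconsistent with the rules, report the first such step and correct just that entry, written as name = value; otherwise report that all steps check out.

step 1: push -2: top = -2 -> exactly as logged
step 2: push -3: top = -3 -> no discrepancy
step 3: -2 + -3 = -5 -> verified
step 4: push 2: top = 2 -> checks out
step 5: -5 * 2 = -10 -> same as recorded
step 6: push 1: top = 1 -> checks out
step 7: -10 * 1 = -10 -> the entry is off here
That makes step 7 the first incorrect line — top = -10 is what it should show.

step 7, top = -10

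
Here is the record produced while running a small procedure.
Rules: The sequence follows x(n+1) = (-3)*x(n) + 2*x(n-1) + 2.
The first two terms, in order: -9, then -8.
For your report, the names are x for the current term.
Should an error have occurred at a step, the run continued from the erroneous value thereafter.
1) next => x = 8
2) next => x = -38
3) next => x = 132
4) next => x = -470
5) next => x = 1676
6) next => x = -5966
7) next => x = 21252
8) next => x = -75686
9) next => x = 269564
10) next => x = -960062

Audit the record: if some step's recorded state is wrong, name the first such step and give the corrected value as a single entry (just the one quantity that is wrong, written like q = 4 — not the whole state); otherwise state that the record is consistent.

1. x = -3*(-8) + (2)*(-9) + (2) = 8 (verified)
2. x = -3*(8) + (2)*(-8) + (2) = -38 (matches)
3. x = -3*(-38) + (2)*(8) + (2) = 132 (confirmed correct)
4. x = -3*(132) + (2)*(-38) + (2) = -470 (confirmed correct)
5. x = -3*(-470) + (2)*(132) + (2) = 1676 (consistent with the record)
6. x = -3*(1676) + (2)*(-470) + (2) = -5966 (consistent with the record)
7. x = -3*(-5966) + (2)*(1676) + (2) = 21252 (confirmed correct)
8. x = -3*(21252) + (2)*(-5966) + (2) = -75686 (checks out)
9. x = -3*(-75686) + (2)*(21252) + (2) = 269564 (checks out)
10. x = -3*(269564) + (2)*(-75686) + (2) = -960062 (agrees with the record)
Each recorded entry agrees with the recomputation.

no error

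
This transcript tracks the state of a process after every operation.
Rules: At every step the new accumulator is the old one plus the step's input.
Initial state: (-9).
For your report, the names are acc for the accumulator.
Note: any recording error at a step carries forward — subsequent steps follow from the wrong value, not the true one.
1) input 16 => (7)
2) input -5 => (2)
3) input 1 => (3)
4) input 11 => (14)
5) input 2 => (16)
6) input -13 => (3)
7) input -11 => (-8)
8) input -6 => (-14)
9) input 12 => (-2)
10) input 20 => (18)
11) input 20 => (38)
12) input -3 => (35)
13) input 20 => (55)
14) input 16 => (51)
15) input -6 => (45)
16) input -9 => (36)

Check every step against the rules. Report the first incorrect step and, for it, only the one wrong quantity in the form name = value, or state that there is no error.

Step 1: acc = -9 + 16 = 7 — confirmed correct.
Step 2: acc = 7 + -5 = 2 — exactly as logged.
Step 3: acc = 2 + 1 = 3 — no discrepancy.
Step 4: acc = 3 + 11 = 14 — matches.
Step 5: acc = 14 + 2 = 16 — checks out.
Step 6: acc = 16 + -13 = 3 — matches.
Step 7: acc = 3 + -11 = -8 — agrees with the transcript.
Step 8: acc = -8 + -6 = -14 — agrees with the transcript.
Step 9: acc = -14 + 12 = -2 — checks out.
Step 10: acc = -2 + 20 = 18 — no discrepancy.
Step 11: acc = 18 + 20 = 38 — consistent with the transcript.
Step 12: acc = 38 + -3 = 35 — consistent with the transcript.
Step 13: acc = 35 + 20 = 55 — consistent with the transcript.
Step 14: acc = 55 + 16 = 71 — the transcript disagrees here.
First incorrect step: 14; the correct value is acc = 71.

step 14, acc = 71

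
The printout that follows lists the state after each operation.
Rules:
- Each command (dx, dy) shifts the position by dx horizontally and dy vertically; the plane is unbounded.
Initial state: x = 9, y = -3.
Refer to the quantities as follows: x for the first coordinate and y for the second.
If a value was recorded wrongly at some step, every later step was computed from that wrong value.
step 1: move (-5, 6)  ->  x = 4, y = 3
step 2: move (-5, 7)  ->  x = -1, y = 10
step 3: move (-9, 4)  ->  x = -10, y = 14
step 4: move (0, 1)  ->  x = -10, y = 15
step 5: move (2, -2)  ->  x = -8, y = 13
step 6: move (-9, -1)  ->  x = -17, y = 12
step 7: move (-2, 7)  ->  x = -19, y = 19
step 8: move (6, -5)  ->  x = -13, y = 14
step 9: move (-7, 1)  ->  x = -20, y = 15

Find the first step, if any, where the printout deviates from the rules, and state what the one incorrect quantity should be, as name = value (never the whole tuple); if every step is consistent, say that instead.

no error

Step 1: x = 9 + (-5) = 4, y = -3 + (6) = 3 — matches.
Step 2: x = 4 + (-5) = -1, y = 3 + (7) = 10 — no discrepancy.
Step 3: x = -1 + (-9) = -10, y = 10 + (4) = 14 — exactly as logged.
Step 4: x = -10 + (0) = -10, y = 14 + (1) = 15 — checks out.
Step 5: x = -10 + (2) = -8, y = 15 + (-2) = 13 — checks out.
Step 6: x = -8 + (-9) = -17, y = 13 + (-1) = 12 — exactly as logged.
Step 7: x = -17 + (-2) = -19, y = 12 + (7) = 19 — no discrepancy.
Step 8: x = -19 + (6) = -13, y = 19 + (-5) = 14 — consistent with the printout.
Step 9: x = -13 + (-7) = -20, y = 14 + (1) = 15 — exactly as logged.
The whole run recomputes cleanly — no discrepancies.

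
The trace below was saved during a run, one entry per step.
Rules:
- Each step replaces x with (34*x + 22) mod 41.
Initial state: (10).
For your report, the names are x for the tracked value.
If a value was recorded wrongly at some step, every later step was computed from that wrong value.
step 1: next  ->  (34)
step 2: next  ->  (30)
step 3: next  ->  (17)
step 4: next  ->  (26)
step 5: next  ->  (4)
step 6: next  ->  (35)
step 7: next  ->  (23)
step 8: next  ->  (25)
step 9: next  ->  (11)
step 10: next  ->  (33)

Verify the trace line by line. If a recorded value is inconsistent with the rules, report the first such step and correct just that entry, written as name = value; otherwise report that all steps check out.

step 1: x = (34*10 + 22) mod 41 = 34 -> exactly as logged
step 2: x = (34*34 + 22) mod 41 = 30 -> consistent with the trace
step 3: x = (34*30 + 22) mod 41 = 17 -> consistent with the trace
step 4: x = (34*17 + 22) mod 41 = 26 -> matches
step 5: x = (34*26 + 22) mod 41 = 4 -> confirmed correct
step 6: x = (34*4 + 22) mod 41 = 35 -> exactly as logged
step 7: x = (34*35 + 22) mod 41 = 23 -> verified
step 8: x = (34*23 + 22) mod 41 = 25 -> matches
step 9: x = (34*25 + 22) mod 41 = 11 -> in agreement
step 10: x = (34*11 + 22) mod 41 = 27 -> the trace disagrees here
The audit stops at step 10: the recorded entry is wrong and should be x = 27.

step 10, x = 27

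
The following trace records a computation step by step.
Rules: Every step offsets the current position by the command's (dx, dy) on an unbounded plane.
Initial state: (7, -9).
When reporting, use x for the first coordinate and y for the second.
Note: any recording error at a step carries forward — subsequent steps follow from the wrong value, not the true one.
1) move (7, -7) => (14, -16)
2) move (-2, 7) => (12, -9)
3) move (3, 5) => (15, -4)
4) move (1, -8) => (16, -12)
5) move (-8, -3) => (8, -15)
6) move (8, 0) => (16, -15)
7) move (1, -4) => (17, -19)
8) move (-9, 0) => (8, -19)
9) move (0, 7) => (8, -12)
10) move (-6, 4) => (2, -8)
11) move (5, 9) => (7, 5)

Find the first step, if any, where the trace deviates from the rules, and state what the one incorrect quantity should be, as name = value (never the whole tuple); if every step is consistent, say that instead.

Step 1: x = 7 + (7) = 14, y = -9 + (-7) = -16 — in agreement.
Step 2: x = 14 + (-2) = 12, y = -16 + (7) = -9 — same as recorded.
Step 3: x = 12 + (3) = 15, y = -9 + (5) = -4 — exactly as logged.
Step 4: x = 15 + (1) = 16, y = -4 + (-8) = -12 — checks out.
Step 5: x = 16 + (-8) = 8, y = -12 + (-3) = -15 — same as recorded.
Step 6: x = 8 + (8) = 16, y = -15 + (0) = -15 — verified.
Step 7: x = 16 + (1) = 17, y = -15 + (-4) = -19 — consistent with the trace.
Step 8: x = 17 + (-9) = 8, y = -19 + (0) = -19 — verified.
Step 9: x = 8 + (0) = 8, y = -19 + (7) = -12 — same as recorded.
Step 10: x = 8 + (-6) = 2, y = -12 + (4) = -8 — same as recorded.
Step 11: x = 2 + (5) = 7, y = -8 + (9) = 1 — not what was recorded.
First incorrect step: 11; the correct value is y = 1.

step 11, y = 1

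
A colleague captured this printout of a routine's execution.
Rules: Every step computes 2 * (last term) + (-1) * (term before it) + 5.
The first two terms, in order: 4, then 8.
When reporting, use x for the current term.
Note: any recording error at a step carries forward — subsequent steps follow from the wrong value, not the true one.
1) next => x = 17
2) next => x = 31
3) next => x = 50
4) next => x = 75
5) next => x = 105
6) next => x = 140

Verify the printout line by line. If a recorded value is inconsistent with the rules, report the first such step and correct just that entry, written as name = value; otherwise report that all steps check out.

step 4, x = 74

Recomputing the run from the initial state:
step 1: x = 17
step 2: x = 31
step 3: x = 50
step 4: x = 74
step 5: x = 103
step 6: x = 137
The first disagreement with the printout is at step 4, where the value should be x = 74.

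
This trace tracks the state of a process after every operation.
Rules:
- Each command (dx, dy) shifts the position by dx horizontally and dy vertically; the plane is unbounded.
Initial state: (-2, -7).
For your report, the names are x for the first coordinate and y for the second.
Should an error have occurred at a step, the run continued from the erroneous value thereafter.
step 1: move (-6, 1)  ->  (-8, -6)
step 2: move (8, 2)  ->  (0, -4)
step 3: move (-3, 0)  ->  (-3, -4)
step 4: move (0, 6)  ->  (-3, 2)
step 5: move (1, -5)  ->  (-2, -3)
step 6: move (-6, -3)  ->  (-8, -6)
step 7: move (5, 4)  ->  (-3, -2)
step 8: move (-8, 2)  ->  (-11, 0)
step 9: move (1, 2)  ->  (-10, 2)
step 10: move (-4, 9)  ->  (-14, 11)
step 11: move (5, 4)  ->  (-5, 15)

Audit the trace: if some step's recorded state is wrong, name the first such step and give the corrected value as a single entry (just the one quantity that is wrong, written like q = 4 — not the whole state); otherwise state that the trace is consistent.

Step 1: x = -2 + (-6) = -8, y = -7 + (1) = -6 — in agreement.
Step 2: x = -8 + (8) = 0, y = -6 + (2) = -4 — consistent with the trace.
Step 3: x = 0 + (-3) = -3, y = -4 + (0) = -4 — confirmed correct.
Step 4: x = -3 + (0) = -3, y = -4 + (6) = 2 — verified.
Step 5: x = -3 + (1) = -2, y = 2 + (-5) = -3 — agrees with the trace.
Step 6: x = -2 + (-6) = -8, y = -3 + (-3) = -6 — same as recorded.
Step 7: x = -8 + (5) = -3, y = -6 + (4) = -2 — same as recorded.
Step 8: x = -3 + (-8) = -11, y = -2 + (2) = 0 — matches.
Step 9: x = -11 + (1) = -10, y = 0 + (2) = 2 — agrees with the trace.
Step 10: x = -10 + (-4) = -14, y = 2 + (9) = 11 — verified.
Step 11: x = -14 + (5) = -9, y = 11 + (4) = 15 — this is not what the trace shows.
So the first discrepancy is step 11, where the right value is x = -9.

step 11, x = -9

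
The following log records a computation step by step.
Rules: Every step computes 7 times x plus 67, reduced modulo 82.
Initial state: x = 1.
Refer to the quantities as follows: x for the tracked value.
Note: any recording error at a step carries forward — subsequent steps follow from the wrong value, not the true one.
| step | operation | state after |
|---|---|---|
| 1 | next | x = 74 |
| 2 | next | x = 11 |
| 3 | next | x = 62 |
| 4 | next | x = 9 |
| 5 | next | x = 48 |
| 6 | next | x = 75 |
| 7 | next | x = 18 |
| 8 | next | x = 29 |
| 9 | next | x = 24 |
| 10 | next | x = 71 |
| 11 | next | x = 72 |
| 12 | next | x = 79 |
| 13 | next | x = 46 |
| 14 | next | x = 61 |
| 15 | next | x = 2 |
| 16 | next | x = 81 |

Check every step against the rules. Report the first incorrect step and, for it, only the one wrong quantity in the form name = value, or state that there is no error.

no error

Recomputing the run from the initial state:
step 1: x = 74
step 2: x = 11
step 3: x = 62
step 4: x = 9
step 5: x = 48
step 6: x = 75
step 7: x = 18
step 8: x = 29
step 9: x = 24
step 10: x = 71
step 11: x = 72
step 12: x = 79
step 13: x = 46
step 14: x = 61
step 15: x = 2
step 16: x = 81
This matches the log at every step.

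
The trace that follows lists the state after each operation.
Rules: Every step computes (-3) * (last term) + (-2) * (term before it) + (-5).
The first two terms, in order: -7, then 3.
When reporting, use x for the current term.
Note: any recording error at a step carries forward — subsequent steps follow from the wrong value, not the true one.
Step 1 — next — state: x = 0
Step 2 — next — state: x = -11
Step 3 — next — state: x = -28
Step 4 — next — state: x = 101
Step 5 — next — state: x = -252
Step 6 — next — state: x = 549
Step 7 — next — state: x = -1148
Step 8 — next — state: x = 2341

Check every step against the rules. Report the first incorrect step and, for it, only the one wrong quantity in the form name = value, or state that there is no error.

step 3, x = 28

Recomputing the run from the initial state:
step 1: x = 0
step 2: x = -11
step 3: x = 28
step 4: x = -67
step 5: x = 140
step 6: x = -291
step 7: x = 588
step 8: x = -1187
The first disagreement with the trace is at step 3, where the value should be x = 28.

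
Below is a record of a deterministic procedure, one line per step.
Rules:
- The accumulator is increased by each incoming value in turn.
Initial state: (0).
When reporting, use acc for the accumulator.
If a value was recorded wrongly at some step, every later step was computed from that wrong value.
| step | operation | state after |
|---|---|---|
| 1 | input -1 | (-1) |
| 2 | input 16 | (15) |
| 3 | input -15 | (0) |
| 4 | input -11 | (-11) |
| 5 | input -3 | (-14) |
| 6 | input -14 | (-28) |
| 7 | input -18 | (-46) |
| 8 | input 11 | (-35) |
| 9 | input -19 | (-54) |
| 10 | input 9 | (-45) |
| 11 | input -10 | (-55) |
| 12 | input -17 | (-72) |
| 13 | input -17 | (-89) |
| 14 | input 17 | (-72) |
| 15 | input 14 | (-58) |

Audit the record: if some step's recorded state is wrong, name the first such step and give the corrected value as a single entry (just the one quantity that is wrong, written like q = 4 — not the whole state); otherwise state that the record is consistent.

no error

Recomputing the run from the initial state:
step 1: acc = -1
step 2: acc = 15
step 3: acc = 0
step 4: acc = -11
step 5: acc = -14
step 6: acc = -28
step 7: acc = -46
step 8: acc = -35
step 9: acc = -54
step 10: acc = -45
step 11: acc = -55
step 12: acc = -72
step 13: acc = -89
step 14: acc = -72
step 15: acc = -58
This matches the record at every step.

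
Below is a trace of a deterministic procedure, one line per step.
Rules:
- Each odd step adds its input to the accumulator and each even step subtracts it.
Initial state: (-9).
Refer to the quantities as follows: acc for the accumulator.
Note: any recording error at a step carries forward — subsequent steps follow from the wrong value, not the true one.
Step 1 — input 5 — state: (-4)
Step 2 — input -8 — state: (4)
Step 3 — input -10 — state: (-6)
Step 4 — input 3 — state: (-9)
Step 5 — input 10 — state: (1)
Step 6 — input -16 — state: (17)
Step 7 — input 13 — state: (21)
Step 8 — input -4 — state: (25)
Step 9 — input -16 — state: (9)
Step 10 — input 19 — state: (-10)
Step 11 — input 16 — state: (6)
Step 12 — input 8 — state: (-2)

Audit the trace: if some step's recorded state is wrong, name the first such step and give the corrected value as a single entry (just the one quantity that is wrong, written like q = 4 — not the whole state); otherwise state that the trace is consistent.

step 7, acc = 30

1. acc = -9 + 5 = -4 (agrees with the trace)
2. acc = -4 - -8 = 4 (agrees with the trace)
3. acc = 4 + -10 = -6 (confirmed correct)
4. acc = -6 - 3 = -9 (matches)
5. acc = -9 + 10 = 1 (confirmed correct)
6. acc = 1 - -16 = 17 (matches)
7. acc = 17 + 13 = 30 (this is not what the trace shows)
First deviation found at step 7; the corrected entry is acc = 30.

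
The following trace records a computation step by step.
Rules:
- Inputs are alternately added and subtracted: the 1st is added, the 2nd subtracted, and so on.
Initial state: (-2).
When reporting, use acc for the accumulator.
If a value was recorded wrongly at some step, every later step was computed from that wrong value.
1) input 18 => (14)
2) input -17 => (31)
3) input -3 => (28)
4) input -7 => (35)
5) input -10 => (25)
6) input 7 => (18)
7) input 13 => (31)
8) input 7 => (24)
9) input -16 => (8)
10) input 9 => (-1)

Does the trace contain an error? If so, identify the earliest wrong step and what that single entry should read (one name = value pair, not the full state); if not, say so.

step 1: acc = -2 + 18 = 16 -> not what was recorded
Conclusion: step 1 carries the first error; the entry should be acc = 16.

step 1, acc = 16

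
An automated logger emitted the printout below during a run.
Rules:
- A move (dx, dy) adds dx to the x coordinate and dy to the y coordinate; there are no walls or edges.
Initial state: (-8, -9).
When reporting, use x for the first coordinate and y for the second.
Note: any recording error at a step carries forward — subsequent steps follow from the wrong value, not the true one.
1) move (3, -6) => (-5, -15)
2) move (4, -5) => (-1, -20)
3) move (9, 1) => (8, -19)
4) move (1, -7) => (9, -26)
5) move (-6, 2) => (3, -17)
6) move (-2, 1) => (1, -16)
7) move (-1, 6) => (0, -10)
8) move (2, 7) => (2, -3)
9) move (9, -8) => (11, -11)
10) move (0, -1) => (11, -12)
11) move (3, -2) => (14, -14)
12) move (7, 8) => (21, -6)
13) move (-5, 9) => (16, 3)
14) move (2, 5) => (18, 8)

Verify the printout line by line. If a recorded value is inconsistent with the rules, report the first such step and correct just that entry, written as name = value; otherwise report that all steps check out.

step 5, y = -24

Recomputing the run from the initial state:
step 1: x = -5, y = -15
step 2: x = -1, y = -20
step 3: x = 8, y = -19
step 4: x = 9, y = -26
step 5: x = 3, y = -24
step 6: x = 1, y = -23
step 7: x = 0, y = -17
step 8: x = 2, y = -10
step 9: x = 11, y = -18
step 10: x = 11, y = -19
step 11: x = 14, y = -21
step 12: x = 21, y = -13
step 13: x = 16, y = -4
step 14: x = 18, y = 1
The first disagreement with the printout is at step 5, where the value should be y = -24.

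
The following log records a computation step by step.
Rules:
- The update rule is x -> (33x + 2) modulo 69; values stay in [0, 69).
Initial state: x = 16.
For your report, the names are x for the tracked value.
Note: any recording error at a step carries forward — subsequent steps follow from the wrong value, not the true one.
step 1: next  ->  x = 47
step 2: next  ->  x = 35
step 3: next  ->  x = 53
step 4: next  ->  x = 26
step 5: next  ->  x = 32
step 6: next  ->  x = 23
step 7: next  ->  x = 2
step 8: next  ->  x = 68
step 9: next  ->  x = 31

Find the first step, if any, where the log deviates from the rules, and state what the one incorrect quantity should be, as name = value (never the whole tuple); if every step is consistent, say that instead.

step 9, x = 38

1. x = (33*16 + 2) mod 69 = 47 (exactly as logged)
2. x = (33*47 + 2) mod 69 = 35 (agrees with the log)
3. x = (33*35 + 2) mod 69 = 53 (agrees with the log)
4. x = (33*53 + 2) mod 69 = 26 (matches)
5. x = (33*26 + 2) mod 69 = 32 (checks out)
6. x = (33*32 + 2) mod 69 = 23 (exactly as logged)
7. x = (33*23 + 2) mod 69 = 2 (in agreement)
8. x = (33*2 + 2) mod 69 = 68 (confirmed correct)
9. x = (33*68 + 2) mod 69 = 38 (this is not what the log shows)
The earliest wrong entry is at step 9: it should read x = 38.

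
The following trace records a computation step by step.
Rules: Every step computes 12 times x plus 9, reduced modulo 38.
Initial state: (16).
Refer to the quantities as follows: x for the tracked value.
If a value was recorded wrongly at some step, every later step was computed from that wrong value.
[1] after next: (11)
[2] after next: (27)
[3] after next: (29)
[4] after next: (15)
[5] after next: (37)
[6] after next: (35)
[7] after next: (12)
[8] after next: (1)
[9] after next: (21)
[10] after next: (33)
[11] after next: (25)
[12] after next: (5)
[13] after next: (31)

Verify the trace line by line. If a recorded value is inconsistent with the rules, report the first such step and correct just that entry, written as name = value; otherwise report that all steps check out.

step 7, x = 11

step 1: x = (12*16 + 9) mod 38 = 11 -> confirmed correct
step 2: x = (12*11 + 9) mod 38 = 27 -> matches
step 3: x = (12*27 + 9) mod 38 = 29 -> no discrepancy
step 4: x = (12*29 + 9) mod 38 = 15 -> agrees with the trace
step 5: x = (12*15 + 9) mod 38 = 37 -> in agreement
step 6: x = (12*37 + 9) mod 38 = 35 -> verified
step 7: x = (12*35 + 9) mod 38 = 11 -> not what was recorded
Conclusion: step 7 carries the first error; the entry should be x = 11.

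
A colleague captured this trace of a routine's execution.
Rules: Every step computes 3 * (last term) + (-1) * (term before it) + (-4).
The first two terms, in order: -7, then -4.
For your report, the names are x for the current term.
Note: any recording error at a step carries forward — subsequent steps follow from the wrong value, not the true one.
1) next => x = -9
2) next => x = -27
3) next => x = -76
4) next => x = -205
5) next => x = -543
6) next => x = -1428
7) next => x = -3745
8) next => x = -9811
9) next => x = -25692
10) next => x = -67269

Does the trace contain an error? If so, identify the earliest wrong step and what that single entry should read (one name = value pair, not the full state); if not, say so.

no error

Recomputing the run from the initial state:
step 1: x = -9
step 2: x = -27
step 3: x = -76
step 4: x = -205
step 5: x = -543
step 6: x = -1428
step 7: x = -3745
step 8: x = -9811
step 9: x = -25692
step 10: x = -67269
This matches the trace at every step.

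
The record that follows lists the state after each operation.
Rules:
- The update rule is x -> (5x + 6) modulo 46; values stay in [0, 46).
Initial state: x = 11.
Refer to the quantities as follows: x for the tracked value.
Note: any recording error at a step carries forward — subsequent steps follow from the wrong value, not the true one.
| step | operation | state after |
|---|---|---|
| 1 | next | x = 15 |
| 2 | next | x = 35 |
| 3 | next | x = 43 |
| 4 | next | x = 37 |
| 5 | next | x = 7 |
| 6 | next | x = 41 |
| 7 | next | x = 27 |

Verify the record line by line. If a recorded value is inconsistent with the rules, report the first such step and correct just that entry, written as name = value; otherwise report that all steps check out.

no error

1. x = (5*11 + 6) mod 46 = 15 (same as recorded)
2. x = (5*15 + 6) mod 46 = 35 (in agreement)
3. x = (5*35 + 6) mod 46 = 43 (same as recorded)
4. x = (5*43 + 6) mod 46 = 37 (in agreement)
5. x = (5*37 + 6) mod 46 = 7 (exactly as logged)
6. x = (5*7 + 6) mod 46 = 41 (same as recorded)
7. x = (5*41 + 6) mod 46 = 27 (no discrepancy)
The whole run recomputes cleanly — no discrepancies.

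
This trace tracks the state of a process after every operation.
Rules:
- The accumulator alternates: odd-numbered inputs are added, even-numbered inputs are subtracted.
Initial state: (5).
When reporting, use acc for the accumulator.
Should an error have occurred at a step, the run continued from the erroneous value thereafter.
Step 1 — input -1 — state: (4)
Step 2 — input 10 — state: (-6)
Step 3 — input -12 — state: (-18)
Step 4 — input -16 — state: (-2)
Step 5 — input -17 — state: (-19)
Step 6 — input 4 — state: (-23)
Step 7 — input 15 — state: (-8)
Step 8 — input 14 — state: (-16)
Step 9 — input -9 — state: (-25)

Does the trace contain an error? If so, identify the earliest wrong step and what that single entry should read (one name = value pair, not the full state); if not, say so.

step 8, acc = -22

1. acc = 5 + -1 = 4 (no discrepancy)
2. acc = 4 - 10 = -6 (verified)
3. acc = -6 + -12 = -18 (in agreement)
4. acc = -18 - -16 = -2 (exactly as logged)
5. acc = -2 + -17 = -19 (exactly as logged)
6. acc = -19 - 4 = -23 (in agreement)
7. acc = -23 + 15 = -8 (confirmed correct)
8. acc = -8 - 14 = -22 (the trace disagrees here)
So the first discrepancy is step 8, where the right value is acc = -22.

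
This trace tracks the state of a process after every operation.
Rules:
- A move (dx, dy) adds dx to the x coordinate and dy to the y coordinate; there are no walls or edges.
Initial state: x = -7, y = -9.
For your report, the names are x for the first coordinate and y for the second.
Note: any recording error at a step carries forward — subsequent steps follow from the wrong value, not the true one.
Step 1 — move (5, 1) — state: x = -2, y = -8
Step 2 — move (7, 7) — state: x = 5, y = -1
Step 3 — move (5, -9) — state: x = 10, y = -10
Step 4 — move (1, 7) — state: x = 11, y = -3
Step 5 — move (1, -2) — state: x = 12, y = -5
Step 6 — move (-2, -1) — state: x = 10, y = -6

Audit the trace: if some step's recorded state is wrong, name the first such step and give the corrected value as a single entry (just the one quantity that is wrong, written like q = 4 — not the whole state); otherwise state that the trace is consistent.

no error

Recomputing the run from the initial state:
step 1: x = -2, y = -8
step 2: x = 5, y = -1
step 3: x = 10, y = -10
step 4: x = 11, y = -3
step 5: x = 12, y = -5
step 6: x = 10, y = -6
This matches the trace at every step.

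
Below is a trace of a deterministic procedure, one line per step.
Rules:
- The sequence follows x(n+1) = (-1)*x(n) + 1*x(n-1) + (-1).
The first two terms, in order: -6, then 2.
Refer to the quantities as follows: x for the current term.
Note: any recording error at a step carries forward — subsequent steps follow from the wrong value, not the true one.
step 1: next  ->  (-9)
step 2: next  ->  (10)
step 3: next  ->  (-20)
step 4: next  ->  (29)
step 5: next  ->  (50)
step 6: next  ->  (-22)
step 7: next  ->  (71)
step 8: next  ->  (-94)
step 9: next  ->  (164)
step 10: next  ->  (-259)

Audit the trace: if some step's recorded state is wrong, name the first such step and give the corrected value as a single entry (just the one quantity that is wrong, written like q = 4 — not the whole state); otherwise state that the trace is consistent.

Step 1: x = -1*(2) + (1)*(-6) + (-1) = -9 — matches.
Step 2: x = -1*(-9) + (1)*(2) + (-1) = 10 — confirmed correct.
Step 3: x = -1*(10) + (1)*(-9) + (-1) = -20 — confirmed correct.
Step 4: x = -1*(-20) + (1)*(10) + (-1) = 29 — matches.
Step 5: x = -1*(29) + (1)*(-20) + (-1) = -50 — this is not what the trace shows.
The earliest wrong entry is at step 5: it should read x = -50.

step 5, x = -50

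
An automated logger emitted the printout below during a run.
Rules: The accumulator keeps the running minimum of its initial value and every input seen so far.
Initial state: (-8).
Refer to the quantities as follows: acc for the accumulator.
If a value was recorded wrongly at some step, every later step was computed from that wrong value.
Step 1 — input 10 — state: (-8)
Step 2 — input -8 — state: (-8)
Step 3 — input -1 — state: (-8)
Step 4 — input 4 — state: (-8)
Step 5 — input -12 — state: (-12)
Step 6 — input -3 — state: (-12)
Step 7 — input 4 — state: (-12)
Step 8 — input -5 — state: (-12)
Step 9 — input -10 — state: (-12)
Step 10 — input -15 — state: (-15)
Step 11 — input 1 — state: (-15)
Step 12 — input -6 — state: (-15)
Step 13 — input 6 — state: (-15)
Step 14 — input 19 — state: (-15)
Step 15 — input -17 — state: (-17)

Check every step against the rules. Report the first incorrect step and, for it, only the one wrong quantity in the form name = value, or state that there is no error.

no error

Recomputing the run from the initial state:
step 1: acc = -8
step 2: acc = -8
step 3: acc = -8
step 4: acc = -8
step 5: acc = -12
step 6: acc = -12
step 7: acc = -12
step 8: acc = -12
step 9: acc = -12
step 10: acc = -15
step 11: acc = -15
step 12: acc = -15
step 13: acc = -15
step 14: acc = -15
step 15: acc = -17
This matches the printout at every step.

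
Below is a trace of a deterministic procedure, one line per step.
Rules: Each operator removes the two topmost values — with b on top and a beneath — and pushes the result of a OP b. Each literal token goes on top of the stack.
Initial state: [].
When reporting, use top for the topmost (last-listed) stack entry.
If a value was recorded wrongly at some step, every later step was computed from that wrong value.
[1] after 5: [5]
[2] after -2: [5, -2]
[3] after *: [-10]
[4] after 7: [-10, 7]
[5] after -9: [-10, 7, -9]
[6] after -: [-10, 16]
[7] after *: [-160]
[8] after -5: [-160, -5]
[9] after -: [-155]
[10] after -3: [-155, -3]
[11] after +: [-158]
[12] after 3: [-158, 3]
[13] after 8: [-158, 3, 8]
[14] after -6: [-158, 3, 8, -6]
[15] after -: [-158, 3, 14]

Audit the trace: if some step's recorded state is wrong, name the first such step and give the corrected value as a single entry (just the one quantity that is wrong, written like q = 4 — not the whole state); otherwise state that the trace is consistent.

no error

step 1: push 5: top = 5 -> checks out
step 2: push -2: top = -2 -> agrees with the trace
step 3: 5 * -2 = -10 -> verified
step 4: push 7: top = 7 -> matches
step 5: push -9: top = -9 -> in agreement
step 6: 7 - -9 = 16 -> in agreement
step 7: -10 * 16 = -160 -> checks out
step 8: push -5: top = -5 -> consistent with the trace
step 9: -160 - -5 = -155 -> no discrepancy
step 10: push -3: top = -3 -> agrees with the trace
step 11: -155 + -3 = -158 -> same as recorded
step 12: push 3: top = 3 -> same as recorded
step 13: push 8: top = 8 -> exactly as logged
step 14: push -6: top = -6 -> no discrepancy
step 15: 8 - -6 = 14 -> matches
The whole run recomputes cleanly — no discrepancies.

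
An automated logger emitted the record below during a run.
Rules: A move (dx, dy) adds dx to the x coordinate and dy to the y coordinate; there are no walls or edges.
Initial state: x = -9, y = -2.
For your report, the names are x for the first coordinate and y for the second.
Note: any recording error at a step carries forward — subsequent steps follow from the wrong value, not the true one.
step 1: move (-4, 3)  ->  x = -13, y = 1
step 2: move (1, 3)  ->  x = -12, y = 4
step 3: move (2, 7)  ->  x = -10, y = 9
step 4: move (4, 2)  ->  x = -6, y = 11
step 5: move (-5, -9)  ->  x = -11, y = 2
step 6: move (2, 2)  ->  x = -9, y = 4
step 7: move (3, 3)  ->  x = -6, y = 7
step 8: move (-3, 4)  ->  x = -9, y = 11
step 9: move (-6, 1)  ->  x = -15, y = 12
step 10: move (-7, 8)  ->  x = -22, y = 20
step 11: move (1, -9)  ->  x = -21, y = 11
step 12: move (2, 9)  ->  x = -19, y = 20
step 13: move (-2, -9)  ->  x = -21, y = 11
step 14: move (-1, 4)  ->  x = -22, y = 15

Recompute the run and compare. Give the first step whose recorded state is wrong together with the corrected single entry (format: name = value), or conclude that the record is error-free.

step 1: x = -9 + (-4) = -13, y = -2 + (3) = 1 -> agrees with the record
step 2: x = -13 + (1) = -12, y = 1 + (3) = 4 -> checks out
step 3: x = -12 + (2) = -10, y = 4 + (7) = 11 -> the entry is off here
Step 3 is the first one off; corrected, y = 11.

step 3, y = 11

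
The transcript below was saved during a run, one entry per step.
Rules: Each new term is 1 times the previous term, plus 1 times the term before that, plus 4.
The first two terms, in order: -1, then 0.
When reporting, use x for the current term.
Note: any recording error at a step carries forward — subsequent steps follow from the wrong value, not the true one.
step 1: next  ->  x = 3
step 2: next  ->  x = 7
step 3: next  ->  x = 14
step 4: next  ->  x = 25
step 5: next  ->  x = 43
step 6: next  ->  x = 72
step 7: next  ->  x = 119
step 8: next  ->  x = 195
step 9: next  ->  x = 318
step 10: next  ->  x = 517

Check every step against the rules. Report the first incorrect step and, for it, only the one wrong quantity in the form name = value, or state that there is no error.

1. x = 1*(0) + (1)*(-1) + (4) = 3 (confirmed correct)
2. x = 1*(3) + (1)*(0) + (4) = 7 (confirmed correct)
3. x = 1*(7) + (1)*(3) + (4) = 14 (consistent with the transcript)
4. x = 1*(14) + (1)*(7) + (4) = 25 (no discrepancy)
5. x = 1*(25) + (1)*(14) + (4) = 43 (no discrepancy)
6. x = 1*(43) + (1)*(25) + (4) = 72 (in agreement)
7. x = 1*(72) + (1)*(43) + (4) = 119 (no discrepancy)
8. x = 1*(119) + (1)*(72) + (4) = 195 (in agreement)
9. x = 1*(195) + (1)*(119) + (4) = 318 (agrees with the transcript)
10. x = 1*(318) + (1)*(195) + (4) = 517 (in agreement)
All entries verified; no error found.

no error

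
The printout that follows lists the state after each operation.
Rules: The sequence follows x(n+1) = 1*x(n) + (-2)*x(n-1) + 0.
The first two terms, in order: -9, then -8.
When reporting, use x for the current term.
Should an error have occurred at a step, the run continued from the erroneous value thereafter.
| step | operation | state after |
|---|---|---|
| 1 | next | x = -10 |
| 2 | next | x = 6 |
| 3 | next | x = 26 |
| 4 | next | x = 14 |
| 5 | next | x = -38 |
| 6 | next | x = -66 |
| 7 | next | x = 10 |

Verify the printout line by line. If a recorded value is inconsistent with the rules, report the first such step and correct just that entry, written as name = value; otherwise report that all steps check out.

1. x = 1*(-8) + (-2)*(-9) + (0) = 10 (a discrepancy with the printout)
So the first discrepancy is step 1, where the right value is x = 10.

step 1, x = 10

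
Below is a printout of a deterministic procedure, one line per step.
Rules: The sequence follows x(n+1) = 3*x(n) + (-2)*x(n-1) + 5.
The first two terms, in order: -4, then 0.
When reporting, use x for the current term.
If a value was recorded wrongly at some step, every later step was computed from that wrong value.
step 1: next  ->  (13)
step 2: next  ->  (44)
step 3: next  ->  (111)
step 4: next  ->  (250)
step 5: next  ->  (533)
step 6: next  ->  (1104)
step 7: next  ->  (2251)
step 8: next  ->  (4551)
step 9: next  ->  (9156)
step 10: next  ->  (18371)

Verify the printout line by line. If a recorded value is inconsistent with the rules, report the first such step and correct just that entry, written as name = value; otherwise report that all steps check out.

step 8, x = 4550

Recomputing the run from the initial state:
step 1: x = 13
step 2: x = 44
step 3: x = 111
step 4: x = 250
step 5: x = 533
step 6: x = 1104
step 7: x = 2251
step 8: x = 4550
step 9: x = 9153
step 10: x = 18364
The first disagreement with the printout is at step 8, where the value should be x = 4550.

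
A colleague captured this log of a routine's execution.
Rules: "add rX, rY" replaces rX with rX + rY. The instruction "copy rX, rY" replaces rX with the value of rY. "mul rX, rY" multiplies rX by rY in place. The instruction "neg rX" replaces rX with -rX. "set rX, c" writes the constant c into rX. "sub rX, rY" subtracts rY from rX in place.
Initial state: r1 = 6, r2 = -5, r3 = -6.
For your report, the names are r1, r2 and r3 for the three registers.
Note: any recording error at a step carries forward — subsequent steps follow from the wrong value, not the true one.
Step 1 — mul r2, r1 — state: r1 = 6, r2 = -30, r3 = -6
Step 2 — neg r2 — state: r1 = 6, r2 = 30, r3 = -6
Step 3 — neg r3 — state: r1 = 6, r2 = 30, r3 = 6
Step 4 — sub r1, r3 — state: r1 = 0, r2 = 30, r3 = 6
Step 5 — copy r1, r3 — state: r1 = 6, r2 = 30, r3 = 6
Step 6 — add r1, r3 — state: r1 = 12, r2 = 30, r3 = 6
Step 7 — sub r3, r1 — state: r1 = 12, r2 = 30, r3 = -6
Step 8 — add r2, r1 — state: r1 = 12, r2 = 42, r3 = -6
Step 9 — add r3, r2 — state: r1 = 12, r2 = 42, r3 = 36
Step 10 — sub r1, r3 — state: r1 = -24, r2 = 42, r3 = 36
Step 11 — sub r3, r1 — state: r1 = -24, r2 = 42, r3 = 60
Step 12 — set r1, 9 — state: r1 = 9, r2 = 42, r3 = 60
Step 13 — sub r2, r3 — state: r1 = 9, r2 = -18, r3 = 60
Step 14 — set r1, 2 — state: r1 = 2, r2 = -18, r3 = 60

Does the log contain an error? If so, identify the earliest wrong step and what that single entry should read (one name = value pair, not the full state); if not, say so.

no error

1. r2 = -5 * 6 = -30 (checks out)
2. r2 = -(-30) = 30 (exactly as logged)
3. r3 = -(-6) = 6 (same as recorded)
4. r1 = 6 - 6 = 0 (checks out)
5. r1 = 6 (exactly as logged)
6. r1 = 6 + 6 = 12 (agrees with the log)
7. r3 = 6 - 12 = -6 (checks out)
8. r2 = 30 + 12 = 42 (same as recorded)
9. r3 = -6 + 42 = 36 (verified)
10. r1 = 12 - 36 = -24 (agrees with the log)
11. r3 = 36 - -24 = 60 (same as recorded)
12. r1 = 9 (checks out)
13. r2 = 42 - 60 = -18 (agrees with the log)
14. r1 = 2 (exactly as logged)
Nothing is out of place; the run is error-free.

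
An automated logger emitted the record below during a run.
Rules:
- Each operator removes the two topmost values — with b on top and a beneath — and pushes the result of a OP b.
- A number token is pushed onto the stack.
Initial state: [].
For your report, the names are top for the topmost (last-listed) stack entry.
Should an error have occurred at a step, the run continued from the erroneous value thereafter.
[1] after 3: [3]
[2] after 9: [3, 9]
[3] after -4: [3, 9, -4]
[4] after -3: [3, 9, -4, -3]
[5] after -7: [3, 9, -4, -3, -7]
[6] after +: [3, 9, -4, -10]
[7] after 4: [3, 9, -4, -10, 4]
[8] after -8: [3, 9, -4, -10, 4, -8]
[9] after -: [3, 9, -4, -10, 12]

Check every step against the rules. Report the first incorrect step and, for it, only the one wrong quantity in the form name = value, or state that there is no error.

Recomputing the run from the initial state:
step 1: [3]
step 2: [3, 9]
step 3: [3, 9, -4]
step 4: [3, 9, -4, -3]
step 5: [3, 9, -4, -3, -7]
step 6: [3, 9, -4, -10]
step 7: [3, 9, -4, -10, 4]
step 8: [3, 9, -4, -10, 4, -8]
step 9: [3, 9, -4, -10, 12]
This matches the record at every step.

no error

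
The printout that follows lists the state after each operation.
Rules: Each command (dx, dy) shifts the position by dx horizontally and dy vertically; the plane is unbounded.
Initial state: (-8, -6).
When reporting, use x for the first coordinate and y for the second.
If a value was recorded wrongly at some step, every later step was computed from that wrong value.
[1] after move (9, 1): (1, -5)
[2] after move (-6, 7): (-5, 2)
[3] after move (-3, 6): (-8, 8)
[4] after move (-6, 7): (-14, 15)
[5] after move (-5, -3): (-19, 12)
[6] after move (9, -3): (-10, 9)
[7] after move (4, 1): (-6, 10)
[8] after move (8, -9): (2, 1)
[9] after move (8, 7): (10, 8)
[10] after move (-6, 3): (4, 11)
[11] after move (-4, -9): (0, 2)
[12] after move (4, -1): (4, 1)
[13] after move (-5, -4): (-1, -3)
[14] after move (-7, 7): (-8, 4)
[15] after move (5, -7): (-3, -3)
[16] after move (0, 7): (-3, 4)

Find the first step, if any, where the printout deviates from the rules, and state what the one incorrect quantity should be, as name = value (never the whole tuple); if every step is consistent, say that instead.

no error

1. x = -8 + (9) = 1, y = -6 + (1) = -5 (in agreement)
2. x = 1 + (-6) = -5, y = -5 + (7) = 2 (in agreement)
3. x = -5 + (-3) = -8, y = 2 + (6) = 8 (verified)
4. x = -8 + (-6) = -14, y = 8 + (7) = 15 (verified)
5. x = -14 + (-5) = -19, y = 15 + (-3) = 12 (checks out)
6. x = -19 + (9) = -10, y = 12 + (-3) = 9 (no discrepancy)
7. x = -10 + (4) = -6, y = 9 + (1) = 10 (checks out)
8. x = -6 + (8) = 2, y = 10 + (-9) = 1 (in agreement)
9. x = 2 + (8) = 10, y = 1 + (7) = 8 (confirmed correct)
10. x = 10 + (-6) = 4, y = 8 + (3) = 11 (checks out)
11. x = 4 + (-4) = 0, y = 11 + (-9) = 2 (agrees with the printout)
12. x = 0 + (4) = 4, y = 2 + (-1) = 1 (confirmed correct)
13. x = 4 + (-5) = -1, y = 1 + (-4) = -3 (checks out)
14. x = -1 + (-7) = -8, y = -3 + (7) = 4 (agrees with the printout)
15. x = -8 + (5) = -3, y = 4 + (-7) = -3 (confirmed correct)
16. x = -3 + (0) = -3, y = -3 + (7) = 4 (matches)
The recomputation confirms every line.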